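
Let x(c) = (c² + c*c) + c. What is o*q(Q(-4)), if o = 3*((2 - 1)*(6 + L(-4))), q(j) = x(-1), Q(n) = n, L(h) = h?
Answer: 6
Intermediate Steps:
x(c) = c + 2*c² (x(c) = (c² + c²) + c = 2*c² + c = c + 2*c²)
q(j) = 1 (q(j) = -(1 + 2*(-1)) = -(1 - 2) = -1*(-1) = 1)
o = 6 (o = 3*((2 - 1)*(6 - 4)) = 3*(1*2) = 3*2 = 6)
o*q(Q(-4)) = 6*1 = 6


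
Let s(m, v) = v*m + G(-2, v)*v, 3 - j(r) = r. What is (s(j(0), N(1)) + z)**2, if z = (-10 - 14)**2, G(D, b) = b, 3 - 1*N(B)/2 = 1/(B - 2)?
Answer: 440896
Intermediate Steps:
j(r) = 3 - r
N(B) = 6 - 2/(-2 + B) (N(B) = 6 - 2/(B - 2) = 6 - 2/(-2 + B))
s(m, v) = v**2 + m*v (s(m, v) = v*m + v*v = m*v + v**2 = v**2 + m*v)
z = 576 (z = (-24)**2 = 576)
(s(j(0), N(1)) + z)**2 = ((2*(-7 + 3*1)/(-2 + 1))*((3 - 1*0) + 2*(-7 + 3*1)/(-2 + 1)) + 576)**2 = ((2*(-7 + 3)/(-1))*((3 + 0) + 2*(-7 + 3)/(-1)) + 576)**2 = ((2*(-1)*(-4))*(3 + 2*(-1)*(-4)) + 576)**2 = (8*(3 + 8) + 576)**2 = (8*11 + 576)**2 = (88 + 576)**2 = 664**2 = 440896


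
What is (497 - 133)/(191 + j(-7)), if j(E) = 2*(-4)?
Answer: 364/183 ≈ 1.9891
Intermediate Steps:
j(E) = -8
(497 - 133)/(191 + j(-7)) = (497 - 133)/(191 - 8) = 364/183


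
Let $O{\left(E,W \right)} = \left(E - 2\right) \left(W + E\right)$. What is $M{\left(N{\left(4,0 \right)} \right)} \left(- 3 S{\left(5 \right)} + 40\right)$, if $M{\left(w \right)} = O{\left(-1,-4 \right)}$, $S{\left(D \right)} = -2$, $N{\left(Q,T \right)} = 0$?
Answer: $690$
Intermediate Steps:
$O{\left(E,W \right)} = \left(-2 + E\right) \left(E + W\right)$
$M{\left(w \right)} = 15$ ($M{\left(w \right)} = \left(-1\right)^{2} - -2 - -8 - -4 = 1 + 2 + 8 + 4 = 15$)
$M{\left(N{\left(4,0 \right)} \right)} \left(- 3 S{\left(5 \right)} + 40\right) = 15 \left(\left(-3\right) \left(-2\right) + 40\right) = 15 \left(6 + 40\right) = 15 \cdot 46 = 690$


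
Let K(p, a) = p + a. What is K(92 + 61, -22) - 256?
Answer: -125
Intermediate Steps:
K(p, a) = a + p
K(92 + 61, -22) - 256 = (-22 + (92 + 61)) - 256 = (-22 + 153) - 256 = 131 - 256 = -125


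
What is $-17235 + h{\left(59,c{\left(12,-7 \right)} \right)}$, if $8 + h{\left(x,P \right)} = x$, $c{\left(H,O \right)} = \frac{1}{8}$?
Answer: $-17184$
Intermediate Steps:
$c{\left(H,O \right)} = \frac{1}{8}$
$h{\left(x,P \right)} = -8 + x$
$-17235 + h{\left(59,c{\left(12,-7 \right)} \right)} = -17235 + \left(-8 + 59\right) = -17235 + 51 = -17184$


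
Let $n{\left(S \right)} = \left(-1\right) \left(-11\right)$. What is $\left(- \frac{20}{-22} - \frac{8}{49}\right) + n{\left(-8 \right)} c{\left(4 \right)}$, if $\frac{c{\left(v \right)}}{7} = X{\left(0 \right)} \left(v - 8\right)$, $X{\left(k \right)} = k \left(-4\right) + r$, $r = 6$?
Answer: $- \frac{995670}{539} \approx -1847.3$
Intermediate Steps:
$X{\left(k \right)} = 6 - 4 k$ ($X{\left(k \right)} = k \left(-4\right) + 6 = - 4 k + 6 = 6 - 4 k$)
$n{\left(S \right)} = 11$
$c{\left(v \right)} = -336 + 42 v$ ($c{\left(v \right)} = 7 \left(6 - 0\right) \left(v - 8\right) = 7 \left(6 + 0\right) \left(-8 + v\right) = 7 \cdot 6 \left(-8 + v\right) = 7 \left(-48 + 6 v\right) = -336 + 42 v$)
$\left(- \frac{20}{-22} - \frac{8}{49}\right) + n{\left(-8 \right)} c{\left(4 \right)} = \left(- \frac{20}{-22} - \frac{8}{49}\right) + 11 \left(-336 + 42 \cdot 4\right) = \left(\left(-20\right) \left(- \frac{1}{22}\right) - \frac{8}{49}\right) + 11 \left(-336 + 168\right) = \left(\frac{10}{11} - \frac{8}{49}\right) + 11 \left(-168\right) = \frac{402}{539} - 1848 = - \frac{995670}{539}$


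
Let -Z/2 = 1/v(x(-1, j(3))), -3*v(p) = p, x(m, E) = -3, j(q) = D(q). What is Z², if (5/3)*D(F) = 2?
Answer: 4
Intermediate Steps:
D(F) = 6/5 (D(F) = (⅗)*2 = 6/5)
j(q) = 6/5
v(p) = -p/3
Z = -2 (Z = -2/((-⅓*(-3))) = -2/1 = -2*1 = -2)
Z² = (-2)² = 4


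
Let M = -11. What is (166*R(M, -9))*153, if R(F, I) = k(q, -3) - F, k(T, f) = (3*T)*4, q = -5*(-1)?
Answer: 1803258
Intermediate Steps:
q = 5
k(T, f) = 12*T
R(F, I) = 60 - F (R(F, I) = 12*5 - F = 60 - F)
(166*R(M, -9))*153 = (166*(60 - 1*(-11)))*153 = (166*(60 + 11))*153 = (166*71)*153 = 11786*153 = 1803258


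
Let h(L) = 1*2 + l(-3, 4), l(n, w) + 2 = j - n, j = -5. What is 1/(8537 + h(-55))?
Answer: 1/8535 ≈ 0.00011716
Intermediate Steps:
l(n, w) = -7 - n (l(n, w) = -2 + (-5 - n) = -7 - n)
h(L) = -2 (h(L) = 1*2 + (-7 - 1*(-3)) = 2 + (-7 + 3) = 2 - 4 = -2)
1/(8537 + h(-55)) = 1/(8537 - 2) = 1/8535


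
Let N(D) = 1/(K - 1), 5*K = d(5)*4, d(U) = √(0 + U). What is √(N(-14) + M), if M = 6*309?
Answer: √(-9265 + 7416*√5)/√(-5 + 4*√5) ≈ 43.073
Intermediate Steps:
d(U) = √U
K = 4*√5/5 (K = (√5*4)/5 = (4*√5)/5 = 4*√5/5 ≈ 1.7889)
M = 1854
N(D) = 1/(-1 + 4*√5/5) (N(D) = 1/(4*√5/5 - 1) = 1/(-1 + 4*√5/5))
√(N(-14) + M) = √((5/11 + 4*√5/11) + 1854) = √(20399/11 + 4*√5/11)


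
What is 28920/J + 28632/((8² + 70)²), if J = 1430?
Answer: 14005782/641927 ≈ 21.818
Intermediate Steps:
28920/J + 28632/((8² + 70)²) = 28920/1430 + 28632/((8² + 70)²) = 28920*(1/1430) + 28632/((64 + 70)²) = 2892/143 + 28632/(134²) = 2892/143 + 28632/17956 = 2892/143 + 28632*(1/17956) = 2892/143 + 7158/4489 = 14005782/641927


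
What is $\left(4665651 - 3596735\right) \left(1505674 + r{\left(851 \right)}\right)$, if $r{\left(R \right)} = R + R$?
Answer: $1611258324416$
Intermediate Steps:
$r{\left(R \right)} = 2 R$
$\left(4665651 - 3596735\right) \left(1505674 + r{\left(851 \right)}\right) = \left(4665651 - 3596735\right) \left(1505674 + 2 \cdot 851\right) = 1068916 \left(1505674 + 1702\right) = 1068916 \cdot 1507376 = 1611258324416$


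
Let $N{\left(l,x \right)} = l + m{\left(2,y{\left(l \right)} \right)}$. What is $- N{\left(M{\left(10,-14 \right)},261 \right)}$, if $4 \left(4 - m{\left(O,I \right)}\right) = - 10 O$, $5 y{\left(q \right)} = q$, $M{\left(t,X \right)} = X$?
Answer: $5$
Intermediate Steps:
$y{\left(q \right)} = \frac{q}{5}$
$m{\left(O,I \right)} = 4 + \frac{5 O}{2}$ ($m{\left(O,I \right)} = 4 - \frac{\left(-10\right) O}{4} = 4 + \frac{5 O}{2}$)
$N{\left(l,x \right)} = 9 + l$ ($N{\left(l,x \right)} = l + \left(4 + \frac{5}{2} \cdot 2\right) = l + \left(4 + 5\right) = l + 9 = 9 + l$)
$- N{\left(M{\left(10,-14 \right)},261 \right)} = - (9 - 14) = \left(-1\right) \left(-5\right) = 5$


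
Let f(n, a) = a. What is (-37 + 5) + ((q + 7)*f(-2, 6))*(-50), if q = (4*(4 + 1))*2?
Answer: -14132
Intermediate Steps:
q = 40 (q = (4*5)*2 = 20*2 = 40)
(-37 + 5) + ((q + 7)*f(-2, 6))*(-50) = (-37 + 5) + ((40 + 7)*6)*(-50) = -32 + (47*6)*(-50) = -32 + 282*(-50) = -32 - 14100 = -14132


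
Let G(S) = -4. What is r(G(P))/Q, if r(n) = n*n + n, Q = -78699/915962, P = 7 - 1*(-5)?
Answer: -3663848/26233 ≈ -139.67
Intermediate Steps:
P = 12 (P = 7 + 5 = 12)
Q = -78699/915962 (Q = -78699*1/915962 = -78699/915962 ≈ -0.085919)
r(n) = n + n² (r(n) = n² + n = n + n²)
r(G(P))/Q = (-4*(1 - 4))/(-78699/915962) = -4*(-3)*(-915962/78699) = 12*(-915962/78699) = -3663848/26233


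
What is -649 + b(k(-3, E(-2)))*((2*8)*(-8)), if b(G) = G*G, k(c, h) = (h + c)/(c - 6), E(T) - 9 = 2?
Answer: -60761/81 ≈ -750.14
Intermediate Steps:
E(T) = 11 (E(T) = 9 + 2 = 11)
k(c, h) = (c + h)/(-6 + c)
b(G) = G²
-649 + b(k(-3, E(-2)))*((2*8)*(-8)) = -649 + ((-3 + 11)/(-6 - 3))²*((2*8)*(-8)) = -649 + (8/(-9))²*(16*(-8)) = -649 + (-⅑*8)²*(-128) = -649 + (-8/9)²*(-128) = -649 + (64/81)*(-128) = -649 - 8192/81 = -60761/81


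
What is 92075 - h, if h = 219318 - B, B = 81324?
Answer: -45919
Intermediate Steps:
h = 137994 (h = 219318 - 1*81324 = 219318 - 81324 = 137994)
92075 - h = 92075 - 1*137994 = 92075 - 137994 = -45919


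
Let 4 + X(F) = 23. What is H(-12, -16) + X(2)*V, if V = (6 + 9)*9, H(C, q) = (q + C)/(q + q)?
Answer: 20527/8 ≈ 2565.9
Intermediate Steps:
H(C, q) = (C + q)/(2*q) (H(C, q) = (C + q)/((2*q)) = (C + q)*(1/(2*q)) = (C + q)/(2*q))
V = 135 (V = 15*9 = 135)
X(F) = 19 (X(F) = -4 + 23 = 19)
H(-12, -16) + X(2)*V = (1/2)*(-12 - 16)/(-16) + 19*135 = (1/2)*(-1/16)*(-28) + 2565 = 7/8 + 2565 = 20527/8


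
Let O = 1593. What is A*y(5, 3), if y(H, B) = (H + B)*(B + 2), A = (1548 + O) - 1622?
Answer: 60760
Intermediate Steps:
A = 1519 (A = (1548 + 1593) - 1622 = 3141 - 1622 = 1519)
y(H, B) = (2 + B)*(B + H) (y(H, B) = (B + H)*(2 + B) = (2 + B)*(B + H))
A*y(5, 3) = 1519*(3**2 + 2*3 + 2*5 + 3*5) = 1519*(9 + 6 + 10 + 15) = 1519*40 = 60760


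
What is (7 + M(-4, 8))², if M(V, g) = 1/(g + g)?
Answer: 12769/256 ≈ 49.879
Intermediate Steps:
M(V, g) = 1/(2*g)
(7 + M(-4, 8))² = (7 + (½)/8)² = (7 + (½)*(⅛))² = (7 + 1/16)² = (113/16)² = 12769/256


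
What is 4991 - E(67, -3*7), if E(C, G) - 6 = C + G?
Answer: 4939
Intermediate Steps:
E(C, G) = 6 + C + G (E(C, G) = 6 + (C + G) = 6 + C + G)
4991 - E(67, -3*7) = 4991 - (6 + 67 - 3*7) = 4991 - (6 + 67 - 21) = 4991 - 1*52 = 4991 - 52 = 4939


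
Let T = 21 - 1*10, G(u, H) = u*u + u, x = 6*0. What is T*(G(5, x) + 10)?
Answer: 440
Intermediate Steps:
x = 0
G(u, H) = u + u² (G(u, H) = u² + u = u + u²)
T = 11 (T = 21 - 10 = 11)
T*(G(5, x) + 10) = 11*(5*(1 + 5) + 10) = 11*(5*6 + 10) = 11*(30 + 10) = 11*40 = 440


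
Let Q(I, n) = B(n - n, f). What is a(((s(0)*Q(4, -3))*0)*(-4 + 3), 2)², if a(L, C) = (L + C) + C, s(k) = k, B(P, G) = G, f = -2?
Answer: 16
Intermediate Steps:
Q(I, n) = -2
a(L, C) = L + 2*C (a(L, C) = (C + L) + C = L + 2*C)
a(((s(0)*Q(4, -3))*0)*(-4 + 3), 2)² = (((0*(-2))*0)*(-4 + 3) + 2*2)² = ((0*0)*(-1) + 4)² = (0*(-1) + 4)² = (0 + 4)² = 4² = 16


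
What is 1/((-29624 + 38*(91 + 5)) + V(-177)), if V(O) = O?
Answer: -1/26153 ≈ -3.8237e-5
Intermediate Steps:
1/((-29624 + 38*(91 + 5)) + V(-177)) = 1/((-29624 + 38*(91 + 5)) - 177) = 1/((-29624 + 38*96) - 177) = 1/((-29624 + 3648) - 177) = 1/(-25976 - 177) = 1/(-26153) = -1/26153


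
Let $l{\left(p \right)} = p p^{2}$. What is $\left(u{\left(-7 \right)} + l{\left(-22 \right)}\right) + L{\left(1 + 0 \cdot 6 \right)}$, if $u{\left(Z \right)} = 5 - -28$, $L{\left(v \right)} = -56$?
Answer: $-10671$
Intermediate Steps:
$l{\left(p \right)} = p^{3}$
$u{\left(Z \right)} = 33$ ($u{\left(Z \right)} = 5 + 28 = 33$)
$\left(u{\left(-7 \right)} + l{\left(-22 \right)}\right) + L{\left(1 + 0 \cdot 6 \right)} = \left(33 + \left(-22\right)^{3}\right) - 56 = \left(33 - 10648\right) - 56 = -10615 - 56 = -10671$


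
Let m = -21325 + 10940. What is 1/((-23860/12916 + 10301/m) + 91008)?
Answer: 33533165/3051691071866 ≈ 1.0988e-5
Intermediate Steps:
m = -10385
1/((-23860/12916 + 10301/m) + 91008) = 1/((-23860/12916 + 10301/(-10385)) + 91008) = 1/((-23860*1/12916 + 10301*(-1/10385)) + 91008) = 1/((-5965/3229 - 10301/10385) + 91008) = 1/(-95208454/33533165 + 91008) = 1/(3051691071866/33533165) = 33533165/3051691071866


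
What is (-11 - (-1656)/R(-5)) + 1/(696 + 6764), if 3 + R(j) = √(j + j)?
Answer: -38620401/141740 - 1656*I*√10/19 ≈ -272.47 - 275.62*I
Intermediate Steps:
R(j) = -3 + √2*√j (R(j) = -3 + √(j + j) = -3 + √(2*j) = -3 + √2*√j)
(-11 - (-1656)/R(-5)) + 1/(696 + 6764) = (-11 - (-1656)/(-3 + √2*√(-5))) + 1/(696 + 6764) = (-11 - (-1656)/(-3 + √2*(I*√5))) + 1/7460 = (-11 - (-1656)/(-3 + I*√10)) + 1/7460 = (-11 + 1656/(-3 + I*√10)) + 1/7460 = -82059/7460 + 1656/(-3 + I*√10)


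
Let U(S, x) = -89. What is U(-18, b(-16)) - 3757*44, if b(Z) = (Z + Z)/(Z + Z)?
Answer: -165397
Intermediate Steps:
b(Z) = 1 (b(Z) = (2*Z)/((2*Z)) = (2*Z)*(1/(2*Z)) = 1)
U(-18, b(-16)) - 3757*44 = -89 - 3757*44 = -89 - 165308 = -165397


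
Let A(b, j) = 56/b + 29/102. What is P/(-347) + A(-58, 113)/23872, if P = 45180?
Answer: -3190313026885/24502841472 ≈ -130.20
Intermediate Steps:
A(b, j) = 29/102 + 56/b (A(b, j) = 56/b + 29*(1/102) = 56/b + 29/102 = 29/102 + 56/b)
P/(-347) + A(-58, 113)/23872 = 45180/(-347) + (29/102 + 56/(-58))/23872 = 45180*(-1/347) + (29/102 + 56*(-1/58))*(1/23872) = -45180/347 + (29/102 - 28/29)*(1/23872) = -45180/347 - 2015/2958*1/23872 = -45180/347 - 2015/70613376 = -3190313026885/24502841472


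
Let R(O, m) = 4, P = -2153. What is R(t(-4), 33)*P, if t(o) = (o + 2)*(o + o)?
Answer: -8612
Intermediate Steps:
t(o) = 2*o*(2 + o) (t(o) = (2 + o)*(2*o) = 2*o*(2 + o))
R(t(-4), 33)*P = 4*(-2153) = -8612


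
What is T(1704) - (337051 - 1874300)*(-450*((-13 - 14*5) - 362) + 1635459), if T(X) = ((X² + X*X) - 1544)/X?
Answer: 601073609352944/213 ≈ 2.8219e+12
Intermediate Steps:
T(X) = (-1544 + 2*X²)/X (T(X) = ((X² + X²) - 1544)/X = (2*X² - 1544)/X = (-1544 + 2*X²)/X)
T(1704) - (337051 - 1874300)*(-450*((-13 - 14*5) - 362) + 1635459) = (-1544/1704 + 2*1704) - (337051 - 1874300)*(-450*((-13 - 14*5) - 362) + 1635459) = (-1544*1/1704 + 3408) - (-1537249)*(-450*((-13 - 70) - 362) + 1635459) = (-193/213 + 3408) - (-1537249)*(-450*(-83 - 362) + 1635459) = 725711/213 - (-1537249)*(-450*(-445) + 1635459) = 725711/213 - (-1537249)*(200250 + 1635459) = 725711/213 - (-1537249)*1835709 = 725711/213 - 1*(-2821941824541) = 725711/213 + 2821941824541 = 601073609352944/213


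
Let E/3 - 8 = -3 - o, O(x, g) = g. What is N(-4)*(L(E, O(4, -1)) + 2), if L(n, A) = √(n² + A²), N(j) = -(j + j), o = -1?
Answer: 16 + 40*√13 ≈ 160.22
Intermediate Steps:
E = 18 (E = 24 + 3*(-3 - 1*(-1)) = 24 + 3*(-3 + 1) = 24 + 3*(-2) = 24 - 6 = 18)
N(j) = -2*j
L(n, A) = √(A² + n²)
N(-4)*(L(E, O(4, -1)) + 2) = (-2*(-4))*(√((-1)² + 18²) + 2) = 8*(√(1 + 324) + 2) = 8*(√325 + 2) = 8*(5*√13 + 2) = 8*(2 + 5*√13) = 16 + 40*√13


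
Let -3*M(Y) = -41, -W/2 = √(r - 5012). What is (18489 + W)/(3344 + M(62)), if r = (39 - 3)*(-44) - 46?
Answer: 55467/10073 - 54*I*√82/10073 ≈ 5.5065 - 0.048545*I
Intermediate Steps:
r = -1630 (r = 36*(-44) - 46 = -1584 - 46 = -1630)
W = -18*I*√82 (W = -2*√(-1630 - 5012) = -18*I*√82 ≈ -163.0*I)
M(Y) = 41/3 (M(Y) = -⅓*(-41) = 41/3)
(18489 + W)/(3344 + M(62)) = (18489 - 18*I*√82)/(3344 + 41/3) = (18489 - 18*I*√82)/(10073/3) = (18489 - 18*I*√82)*(3/10073) = 55467/10073 - 54*I*√82/10073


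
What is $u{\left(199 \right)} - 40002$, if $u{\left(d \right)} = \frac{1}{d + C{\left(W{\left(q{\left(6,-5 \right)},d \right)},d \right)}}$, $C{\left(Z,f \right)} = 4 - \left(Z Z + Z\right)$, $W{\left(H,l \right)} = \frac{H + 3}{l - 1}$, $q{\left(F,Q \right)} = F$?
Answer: $- \frac{3929355974}{98229} \approx -40002.0$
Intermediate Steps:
$W{\left(H,l \right)} = \frac{3 + H}{-1 + l}$
$C{\left(Z,f \right)} = 4 - Z - Z^{2}$ ($C{\left(Z,f \right)} = 4 - \left(Z^{2} + Z\right) = 4 - \left(Z + Z^{2}\right) = 4 - Z - Z^{2}$)
$u{\left(d \right)} = \frac{1}{4 + d - \frac{81}{\left(-1 + d\right)^{2}} - \frac{9}{-1 + d}}$ ($u{\left(d \right)} = \frac{1}{d - \left(-4 + \left(\frac{3 + 6}{-1 + d}\right)^{2} + \frac{3 + 6}{-1 + d}\right)} = \frac{1}{d - \left(-4 + \left(\frac{1}{-1 + d} 9\right)^{2} + \frac{1}{-1 + d} 9\right)} = \frac{1}{d - \left(-4 + \left(\frac{9}{-1 + d}\right)^{2} + \frac{9}{-1 + d}\right)} = \frac{1}{d - \left(-4 + \frac{9}{-1 + d} + \frac{81}{\left(-1 + d\right)^{2}}\right)} = \frac{1}{4 + d - \frac{81}{\left(-1 + d\right)^{2}} - \frac{9}{-1 + d}}$)
$u{\left(199 \right)} - 40002 = \frac{1 + 199^{2} - 398}{-68 + 199^{3} - 3184 + 2 \cdot 199^{2}} - 40002 = \frac{1 + 39601 - 398}{-68 + 7880599 - 3184 + 2 \cdot 39601} - 40002 = \frac{1}{-68 + 7880599 - 3184 + 79202} \cdot 39204 - 40002 = \frac{1}{7956549} \cdot 39204 - 40002 = \frac{484}{98229} - 40002 = - \frac{3929355974}{98229}$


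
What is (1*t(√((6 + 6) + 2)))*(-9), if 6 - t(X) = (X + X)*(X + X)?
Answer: 450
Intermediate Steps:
t(X) = 6 - 4*X² (t(X) = 6 - (X + X)*(X + X) = 6 - 2*X*2*X = 6 - 4*X²)
(1*t(√((6 + 6) + 2)))*(-9) = (1*(6 - 4*(√((6 + 6) + 2))²))*(-9) = (1*(6 - 4*(√(12 + 2))²))*(-9) = (1*(6 - 4*(√14)²))*(-9) = (1*(6 - 4*14))*(-9) = (1*(6 - 56))*(-9) = (1*(-50))*(-9) = -50*(-9) = 450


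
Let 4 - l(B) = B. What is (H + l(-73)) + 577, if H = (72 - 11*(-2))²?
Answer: 9490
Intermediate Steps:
l(B) = 4 - B
H = 8836 (H = (72 + 22)² = 94² = 8836)
(H + l(-73)) + 577 = (8836 + (4 - 1*(-73))) + 577 = (8836 + (4 + 73)) + 577 = (8836 + 77) + 577 = 8913 + 577 = 9490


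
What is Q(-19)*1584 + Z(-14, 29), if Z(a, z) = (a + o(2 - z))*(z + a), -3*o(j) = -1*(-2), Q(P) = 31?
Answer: 48884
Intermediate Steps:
o(j) = -⅔ (o(j) = -(-1)*(-2)/3 = -⅓*2 = -⅔)
Z(a, z) = (-⅔ + a)*(a + z) (Z(a, z) = (a - ⅔)*(z + a) = (-⅔ + a)*(a + z))
Q(-19)*1584 + Z(-14, 29) = 31*1584 + ((-14)² - ⅔*(-14) - ⅔*29 - 14*29) = 49104 + (196 + 28/3 - 58/3 - 406) = 49104 - 220 = 48884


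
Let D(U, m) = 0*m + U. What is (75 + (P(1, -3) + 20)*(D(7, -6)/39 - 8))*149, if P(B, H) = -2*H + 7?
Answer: -354620/13 ≈ -27278.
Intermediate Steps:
D(U, m) = U (D(U, m) = 0 + U = U)
P(B, H) = 7 - 2*H
(75 + (P(1, -3) + 20)*(D(7, -6)/39 - 8))*149 = (75 + ((7 - 2*(-3)) + 20)*(7/39 - 8))*149 = (75 + ((7 + 6) + 20)*(7*(1/39) - 8))*149 = (75 + (13 + 20)*(7/39 - 8))*149 = (75 + 33*(-305/39))*149 = (75 - 3355/13)*149 = -2380/13*149 = -354620/13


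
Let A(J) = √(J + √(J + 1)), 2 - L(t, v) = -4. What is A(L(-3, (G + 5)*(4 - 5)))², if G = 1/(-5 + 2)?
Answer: 6 + √7 ≈ 8.6458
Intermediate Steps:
G = -⅓ (G = 1/(-3) = -⅓ ≈ -0.33333)
L(t, v) = 6 (L(t, v) = 2 - 1*(-4) = 2 + 4 = 6)
A(J) = √(J + √(1 + J))
A(L(-3, (G + 5)*(4 - 5)))² = (√(6 + √(1 + 6)))² = (√(6 + √7))² = 6 + √7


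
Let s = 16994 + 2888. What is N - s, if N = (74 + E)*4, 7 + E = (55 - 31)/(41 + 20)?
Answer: -1196358/61 ≈ -19612.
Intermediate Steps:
E = -403/61 (E = -7 + (55 - 31)/(41 + 20) = -7 + 24/61 = -403/61 ≈ -6.6066)
s = 19882
N = 16444/61 (N = (74 - 403/61)*4 = (4111/61)*4 = 16444/61 ≈ 269.57)
N - s = 16444/61 - 1*19882 = 16444/61 - 19882 = -1196358/61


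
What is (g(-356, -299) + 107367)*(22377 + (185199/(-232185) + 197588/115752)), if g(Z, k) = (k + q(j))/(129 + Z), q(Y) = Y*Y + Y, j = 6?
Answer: 610762250585217041273/254201013885 ≈ 2.4027e+9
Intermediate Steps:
q(Y) = Y + Y**2 (q(Y) = Y**2 + Y = Y + Y**2)
g(Z, k) = (42 + k)/(129 + Z) (g(Z, k) = (k + 6*(1 + 6))/(129 + Z) = (k + 6*7)/(129 + Z) = (k + 42)/(129 + Z) = (42 + k)/(129 + Z))
(g(-356, -299) + 107367)*(22377 + (185199/(-232185) + 197588/115752)) = ((42 - 299)/(129 - 356) + 107367)*(22377 + (185199/(-232185) + 197588/115752)) = (-257/(-227) + 107367)*(22377 + (185199*(-1/232185) + 197588*(1/115752))) = (-1/227*(-257) + 107367)*(22377 + (-61733/77395 + 49397/28938)) = (257/227 + 107367)*(22377 + 2036651261/2239656510) = (24372566/227)*(50118830375531/2239656510) = 610762250585217041273/254201013885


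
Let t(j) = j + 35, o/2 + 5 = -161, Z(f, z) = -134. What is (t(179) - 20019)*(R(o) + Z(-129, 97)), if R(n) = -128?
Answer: 5188910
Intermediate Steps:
o = -332 (o = -10 + 2*(-161) = -10 - 322 = -332)
t(j) = 35 + j
(t(179) - 20019)*(R(o) + Z(-129, 97)) = ((35 + 179) - 20019)*(-128 - 134) = (214 - 20019)*(-262) = -19805*(-262) = 5188910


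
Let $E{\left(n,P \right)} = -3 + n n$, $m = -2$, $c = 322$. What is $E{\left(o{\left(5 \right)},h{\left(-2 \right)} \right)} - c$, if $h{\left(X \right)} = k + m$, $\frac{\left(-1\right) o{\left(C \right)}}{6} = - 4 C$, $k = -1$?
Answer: $14075$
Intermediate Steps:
$o{\left(C \right)} = 24 C$ ($o{\left(C \right)} = - 6 \left(- 4 C\right) = 24 C$)
$h{\left(X \right)} = -3$ ($h{\left(X \right)} = -1 - 2 = -3$)
$E{\left(n,P \right)} = -3 + n^{2}$
$E{\left(o{\left(5 \right)},h{\left(-2 \right)} \right)} - c = \left(-3 + \left(24 \cdot 5\right)^{2}\right) - 322 = \left(-3 + 120^{2}\right) - 322 = \left(-3 + 14400\right) - 322 = 14397 - 322 = 14075$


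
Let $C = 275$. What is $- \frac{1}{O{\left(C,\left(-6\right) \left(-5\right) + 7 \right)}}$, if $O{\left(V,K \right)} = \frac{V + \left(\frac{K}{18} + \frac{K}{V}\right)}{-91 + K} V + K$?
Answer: $\frac{972}{1336127} \approx 0.00072748$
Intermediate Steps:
$O{\left(V,K \right)} = K + \frac{V \left(V + \frac{K}{18} + \frac{K}{V}\right)}{-91 + K}$ ($O{\left(V,K \right)} = \frac{V + \left(K \frac{1}{18} + \frac{K}{V}\right)}{-91 + K} V + K = \frac{V + \left(\frac{K}{18} + \frac{K}{V}\right)}{-91 + K} V + K = \frac{V + \frac{K}{18} + \frac{K}{V}}{-91 + K} V + K = \frac{V \left(V + \frac{K}{18} + \frac{K}{V}\right)}{-91 + K} + K = K + \frac{V \left(V + \frac{K}{18} + \frac{K}{V}\right)}{-91 + K}$)
$- \frac{1}{O{\left(C,\left(-6\right) \left(-5\right) + 7 \right)}} = - \frac{1}{\frac{1}{-91 + \left(\left(-6\right) \left(-5\right) + 7\right)} \left(\left(\left(-6\right) \left(-5\right) + 7\right)^{2} + 275^{2} - 90 \left(\left(-6\right) \left(-5\right) + 7\right) + \frac{1}{18} \left(\left(-6\right) \left(-5\right) + 7\right) 275\right)} = - \frac{1}{\frac{1}{-91 + \left(30 + 7\right)} \left(\left(30 + 7\right)^{2} + 75625 - 90 \left(30 + 7\right) + \frac{1}{18} \left(30 + 7\right) 275\right)} = - \frac{1}{\frac{1}{-91 + 37} \left(37^{2} + 75625 - 3330 + \frac{1}{18} \cdot 37 \cdot 275\right)} = - \frac{1}{\frac{1}{-54} \left(1369 + 75625 - 3330 + \frac{10175}{18}\right)} = - \frac{1}{\left(- \frac{1}{54}\right) \frac{1336127}{18}} = - \frac{1}{- \frac{1336127}{972}} = \left(-1\right) \left(- \frac{972}{1336127}\right) = \frac{972}{1336127}$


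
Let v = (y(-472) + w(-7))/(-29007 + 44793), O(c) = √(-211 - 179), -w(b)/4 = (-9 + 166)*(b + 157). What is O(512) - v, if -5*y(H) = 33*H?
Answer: 75904/13155 + I*√390 ≈ 5.77 + 19.748*I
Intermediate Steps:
w(b) = -98596 - 628*b (w(b) = -4*(-9 + 166)*(b + 157) = -628*(157 + b) = -4*(24649 + 157*b) = -98596 - 628*b)
y(H) = -33*H/5
O(c) = I*√390 (O(c) = √(-390) = I*√390)
v = -75904/13155 (v = (-33/5*(-472) + (-98596 - 628*(-7)))/(-29007 + 44793) = (15576/5 + (-98596 + 4396))/15786 = (15576/5 - 94200)*(1/15786) = -455424/5*1/15786 = -75904/13155 ≈ -5.7700)
O(512) - v = I*√390 - 1*(-75904/13155) = I*√390 + 75904/13155 = 75904/13155 + I*√390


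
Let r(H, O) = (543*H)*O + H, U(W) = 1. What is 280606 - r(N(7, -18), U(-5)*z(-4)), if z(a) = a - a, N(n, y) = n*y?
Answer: 280732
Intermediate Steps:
z(a) = 0
r(H, O) = H + 543*H*O (r(H, O) = 543*H*O + H = H + 543*H*O)
280606 - r(N(7, -18), U(-5)*z(-4)) = 280606 - 7*(-18)*(1 + 543*(1*0)) = 280606 - (-126)*(1 + 543*0) = 280606 - (-126)*(1 + 0) = 280606 - (-126) = 280606 - 1*(-126) = 280606 + 126 = 280732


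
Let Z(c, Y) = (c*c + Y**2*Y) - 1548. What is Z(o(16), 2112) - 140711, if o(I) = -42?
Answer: 9420528433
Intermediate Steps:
Z(c, Y) = -1548 + Y**3 + c**2 (Z(c, Y) = (c**2 + Y**3) - 1548 = (Y**3 + c**2) - 1548 = -1548 + Y**3 + c**2)
Z(o(16), 2112) - 140711 = (-1548 + 2112**3 + (-42)**2) - 140711 = (-1548 + 9420668928 + 1764) - 140711 = 9420669144 - 140711 = 9420528433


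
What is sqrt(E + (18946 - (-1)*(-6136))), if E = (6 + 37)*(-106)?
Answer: 2*sqrt(2063) ≈ 90.841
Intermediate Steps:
E = -4558 (E = 43*(-106) = -4558)
sqrt(E + (18946 - (-1)*(-6136))) = sqrt(-4558 + (18946 - (-1)*(-6136))) = sqrt(-4558 + (18946 - 1*6136)) = sqrt(-4558 + (18946 - 6136)) = sqrt(-4558 + 12810) = sqrt(8252) = 2*sqrt(2063)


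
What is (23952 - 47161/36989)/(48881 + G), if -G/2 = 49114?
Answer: -885913367/1825296183 ≈ -0.48535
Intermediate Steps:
G = -98228 (G = -2*49114 = -98228)
(23952 - 47161/36989)/(48881 + G) = (23952 - 47161/36989)/(48881 - 98228) = (23952 - 47161*1/36989)/(-49347) = (23952 - 47161/36989)*(-1/49347) = (885913367/36989)*(-1/49347) = -885913367/1825296183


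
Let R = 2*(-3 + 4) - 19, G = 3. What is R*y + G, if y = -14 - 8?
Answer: 377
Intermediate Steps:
y = -22
R = -17 (R = 2*1 - 19 = 2 - 19 = -17)
R*y + G = -17*(-22) + 3 = 374 + 3 = 377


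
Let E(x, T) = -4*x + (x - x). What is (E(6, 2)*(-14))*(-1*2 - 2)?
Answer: -1344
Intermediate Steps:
E(x, T) = -4*x (E(x, T) = -4*x + 0 = -4*x)
(E(6, 2)*(-14))*(-1*2 - 2) = (-4*6*(-14))*(-1*2 - 2) = (-24*(-14))*(-2 - 2) = 336*(-4) = -1344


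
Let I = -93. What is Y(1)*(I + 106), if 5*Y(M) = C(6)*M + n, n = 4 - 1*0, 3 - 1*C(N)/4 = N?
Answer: -104/5 ≈ -20.800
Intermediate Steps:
C(N) = 12 - 4*N
n = 4 (n = 4 + 0 = 4)
Y(M) = ⅘ - 12*M/5 (Y(M) = ((12 - 4*6)*M + 4)/5 = ((12 - 24)*M + 4)/5 = (-12*M + 4)/5 = (4 - 12*M)/5 = ⅘ - 12*M/5)
Y(1)*(I + 106) = (⅘ - 12/5*1)*(-93 + 106) = (⅘ - 12/5)*13 = -8/5*13 = -104/5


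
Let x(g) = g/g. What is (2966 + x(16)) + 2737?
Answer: 5704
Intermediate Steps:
x(g) = 1
(2966 + x(16)) + 2737 = (2966 + 1) + 2737 = 2967 + 2737 = 5704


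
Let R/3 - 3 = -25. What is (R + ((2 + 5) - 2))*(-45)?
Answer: 2745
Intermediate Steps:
R = -66 (R = 9 + 3*(-25) = 9 - 75 = -66)
(R + ((2 + 5) - 2))*(-45) = (-66 + ((2 + 5) - 2))*(-45) = (-66 + (7 - 2))*(-45) = (-66 + 5)*(-45) = -61*(-45) = 2745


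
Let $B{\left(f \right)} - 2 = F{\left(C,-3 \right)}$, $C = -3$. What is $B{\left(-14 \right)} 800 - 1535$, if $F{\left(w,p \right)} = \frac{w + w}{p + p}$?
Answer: $865$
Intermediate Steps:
$F{\left(w,p \right)} = \frac{w}{p}$ ($F{\left(w,p \right)} = \frac{2 w}{2 p} = 2 w \frac{1}{2 p} = \frac{w}{p}$)
$B{\left(f \right)} = 3$ ($B{\left(f \right)} = 2 - \frac{3}{-3} = 2 - -1 = 2 + 1 = 3$)
$B{\left(-14 \right)} 800 - 1535 = 3 \cdot 800 - 1535 = 2400 - 1535 = 865$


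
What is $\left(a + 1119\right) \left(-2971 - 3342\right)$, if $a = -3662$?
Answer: $16053959$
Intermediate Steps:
$\left(a + 1119\right) \left(-2971 - 3342\right) = \left(-3662 + 1119\right) \left(-2971 - 3342\right) = \left(-2543\right) \left(-6313\right) = 16053959$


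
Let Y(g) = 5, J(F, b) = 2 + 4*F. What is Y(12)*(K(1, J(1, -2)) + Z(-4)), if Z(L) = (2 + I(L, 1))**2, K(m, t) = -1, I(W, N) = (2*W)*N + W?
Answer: 495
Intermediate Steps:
I(W, N) = W + 2*N*W (I(W, N) = 2*N*W + W = W + 2*N*W)
Z(L) = (2 + 3*L)**2 (Z(L) = (2 + L*(1 + 2*1))**2 = (2 + L*(1 + 2))**2 = (2 + L*3)**2 = (2 + 3*L)**2)
Y(12)*(K(1, J(1, -2)) + Z(-4)) = 5*(-1 + (2 + 3*(-4))**2) = 5*(-1 + (2 - 12)**2) = 5*(-1 + (-10)**2) = 5*(-1 + 100) = 5*99 = 495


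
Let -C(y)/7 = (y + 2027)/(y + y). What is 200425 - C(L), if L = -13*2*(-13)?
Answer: 135503855/676 ≈ 2.0045e+5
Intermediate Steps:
L = 338 (L = -26*(-13) = 338)
C(y) = -7*(2027 + y)/(2*y) (C(y) = -7*(y + 2027)/(y + y) = -7*(2027 + y)/(2*y))
200425 - C(L) = 200425 - 7*(-2027 - 1*338)/(2*338) = 200425 - 7*(-2027 - 338)/(2*338) = 200425 - 7*(-2365)/(2*338) = 200425 - 1*(-16555/676) = 200425 + 16555/676 = 135503855/676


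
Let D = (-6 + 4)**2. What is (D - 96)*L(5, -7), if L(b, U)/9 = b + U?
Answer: 1656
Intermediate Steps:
L(b, U) = 9*U + 9*b (L(b, U) = 9*(b + U) = 9*(U + b) = 9*U + 9*b)
D = 4 (D = (-2)**2 = 4)
(D - 96)*L(5, -7) = (4 - 96)*(9*(-7) + 9*5) = -92*(-63 + 45) = -92*(-18) = 1656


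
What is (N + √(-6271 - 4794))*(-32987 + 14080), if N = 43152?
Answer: -815874864 - 18907*I*√11065 ≈ -8.1588e+8 - 1.9888e+6*I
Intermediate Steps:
(N + √(-6271 - 4794))*(-32987 + 14080) = (43152 + √(-6271 - 4794))*(-32987 + 14080) = (43152 + √(-11065))*(-18907) = (43152 + I*√11065)*(-18907) = -815874864 - 18907*I*√11065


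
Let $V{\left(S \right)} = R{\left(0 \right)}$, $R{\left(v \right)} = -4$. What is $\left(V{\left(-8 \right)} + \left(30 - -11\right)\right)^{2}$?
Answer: $1369$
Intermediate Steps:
$V{\left(S \right)} = -4$
$\left(V{\left(-8 \right)} + \left(30 - -11\right)\right)^{2} = \left(-4 + \left(30 - -11\right)\right)^{2} = \left(-4 + \left(30 + 11\right)\right)^{2} = \left(-4 + 41\right)^{2} = 37^{2} = 1369$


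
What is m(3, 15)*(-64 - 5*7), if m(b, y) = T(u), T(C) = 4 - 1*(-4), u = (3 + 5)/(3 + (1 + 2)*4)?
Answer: -792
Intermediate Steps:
u = 8/15 (u = 8/(3 + 3*4) = 8/(3 + 12) = 8/15 ≈ 0.53333)
T(C) = 8 (T(C) = 4 + 4 = 8)
m(b, y) = 8
m(3, 15)*(-64 - 5*7) = 8*(-64 - 5*7) = 8*(-64 - 1*35) = 8*(-64 - 35) = 8*(-99) = -792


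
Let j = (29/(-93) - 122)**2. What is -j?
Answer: -129390625/8649 ≈ -14960.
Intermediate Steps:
j = 129390625/8649 (j = (29*(-1/93) - 122)**2 = (-29/93 - 122)**2 = (-11375/93)**2 = 129390625/8649 ≈ 14960.)
-j = -1*129390625/8649 = -129390625/8649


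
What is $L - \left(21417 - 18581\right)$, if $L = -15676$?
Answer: $-18512$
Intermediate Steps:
$L - \left(21417 - 18581\right) = -15676 - \left(21417 - 18581\right) = -15676 - 2836 = -18512$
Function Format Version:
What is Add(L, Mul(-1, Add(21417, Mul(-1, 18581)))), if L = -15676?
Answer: -18512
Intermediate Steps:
Add(L, Mul(-1, Add(21417, Mul(-1, 18581)))) = Add(-15676, Mul(-1, Add(21417, Mul(-1, 18581)))) = Add(-15676, Mul(-1, Add(21417, -18581))) = Add(-15676, Mul(-1, 2836)) = Add(-15676, -2836) = -18512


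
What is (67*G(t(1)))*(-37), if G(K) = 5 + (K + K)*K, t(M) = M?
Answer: -17353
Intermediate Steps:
G(K) = 5 + 2*K² (G(K) = 5 + (2*K)*K = 5 + 2*K²)
(67*G(t(1)))*(-37) = (67*(5 + 2*1²))*(-37) = (67*(5 + 2*1))*(-37) = (67*(5 + 2))*(-37) = (67*7)*(-37) = 469*(-37) = -17353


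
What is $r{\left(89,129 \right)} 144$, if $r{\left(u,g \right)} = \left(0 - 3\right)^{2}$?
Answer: $1296$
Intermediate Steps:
$r{\left(u,g \right)} = 9$ ($r{\left(u,g \right)} = \left(-3\right)^{2} = 9$)
$r{\left(89,129 \right)} 144 = 9 \cdot 144 = 1296$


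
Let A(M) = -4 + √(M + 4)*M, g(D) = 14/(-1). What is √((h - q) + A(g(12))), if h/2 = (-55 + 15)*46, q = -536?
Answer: √(-3148 - 14*I*√10) ≈ 0.3945 - 56.108*I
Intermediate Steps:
g(D) = -14 (g(D) = 14*(-1) = -14)
h = -3680 (h = 2*((-55 + 15)*46) = 2*(-40*46) = 2*(-1840) = -3680)
A(M) = -4 + M*√(4 + M) (A(M) = -4 + √(4 + M)*M = -4 + M*√(4 + M))
√((h - q) + A(g(12))) = √((-3680 - 1*(-536)) + (-4 - 14*√(4 - 14))) = √((-3680 + 536) + (-4 - 14*I*√10)) = √(-3144 + (-4 - 14*I*√10)) = √(-3148 - 14*I*√10)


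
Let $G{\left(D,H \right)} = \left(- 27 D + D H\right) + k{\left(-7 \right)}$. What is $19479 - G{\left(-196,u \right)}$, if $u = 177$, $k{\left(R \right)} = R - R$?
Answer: $48879$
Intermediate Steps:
$k{\left(R \right)} = 0$
$G{\left(D,H \right)} = - 27 D + D H$ ($G{\left(D,H \right)} = \left(- 27 D + D H\right) + 0 = - 27 D + D H$)
$19479 - G{\left(-196,u \right)} = 19479 - - 196 \left(-27 + 177\right) = 19479 - \left(-196\right) 150 = 19479 - -29400 = 19479 + 29400 = 48879$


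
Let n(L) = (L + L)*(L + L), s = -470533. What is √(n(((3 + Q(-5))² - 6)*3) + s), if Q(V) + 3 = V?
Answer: I*√457537 ≈ 676.42*I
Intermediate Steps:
Q(V) = -3 + V
n(L) = 4*L² (n(L) = (2*L)*(2*L) = 4*L²)
√(n(((3 + Q(-5))² - 6)*3) + s) = √(4*(((3 + (-3 - 5))² - 6)*3)² - 470533) = √(4*(((3 - 8)² - 6)*3)² - 470533) = √(4*(((-5)² - 6)*3)² - 470533) = √(4*((25 - 6)*3)² - 470533) = √(4*(19*3)² - 470533) = √(4*57² - 470533) = √(4*3249 - 470533) = √(12996 - 470533) = √(-457537) = I*√457537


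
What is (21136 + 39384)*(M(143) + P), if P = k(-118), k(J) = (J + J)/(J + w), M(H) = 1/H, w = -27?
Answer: 410240872/4147 ≈ 98925.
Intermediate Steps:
k(J) = 2*J/(-27 + J) (k(J) = (J + J)/(J - 27) = (2*J)/(-27 + J) = 2*J/(-27 + J))
P = 236/145 (P = 2*(-118)/(-27 - 118) = 2*(-118)/(-145) = 2*(-118)*(-1/145) = 236/145 ≈ 1.6276)
(21136 + 39384)*(M(143) + P) = (21136 + 39384)*(1/143 + 236/145) = 60520*(1/143 + 236/145) = 60520*(33893/20735) = 410240872/4147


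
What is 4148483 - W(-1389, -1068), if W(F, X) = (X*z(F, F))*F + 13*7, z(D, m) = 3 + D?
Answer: 2060212864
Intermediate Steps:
W(F, X) = 91 + F*X*(3 + F) (W(F, X) = (X*(3 + F))*F + 13*7 = F*X*(3 + F) + 91 = 91 + F*X*(3 + F))
4148483 - W(-1389, -1068) = 4148483 - (91 - 1389*(-1068)*(3 - 1389)) = 4148483 - (91 - 1389*(-1068)*(-1386)) = 4148483 - (91 - 2056064472) = 4148483 - 1*(-2056064381) = 4148483 + 2056064381 = 2060212864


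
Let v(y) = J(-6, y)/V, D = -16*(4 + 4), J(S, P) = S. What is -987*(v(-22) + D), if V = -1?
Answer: 120414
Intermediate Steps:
D = -128 (D = -16*8 = -128)
v(y) = 6 (v(y) = -6/(-1) = -6*(-1) = 6)
-987*(v(-22) + D) = -987*(6 - 128) = -987*(-122) = 120414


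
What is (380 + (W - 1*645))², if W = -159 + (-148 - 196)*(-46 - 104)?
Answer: 2618982976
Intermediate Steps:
W = 51441 (W = -159 - 344*(-150) = -159 + 51600 = 51441)
(380 + (W - 1*645))² = (380 + (51441 - 1*645))² = (380 + (51441 - 645))² = (380 + 50796)² = 51176² = 2618982976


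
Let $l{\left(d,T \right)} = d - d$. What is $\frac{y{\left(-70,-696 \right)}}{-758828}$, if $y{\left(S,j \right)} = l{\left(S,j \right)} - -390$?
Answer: $- \frac{195}{379414} \approx -0.00051395$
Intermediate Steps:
$l{\left(d,T \right)} = 0$
$y{\left(S,j \right)} = 390$ ($y{\left(S,j \right)} = 0 - -390 = 0 + 390 = 390$)
$\frac{y{\left(-70,-696 \right)}}{-758828} = \frac{390}{-758828} = 390 \left(- \frac{1}{758828}\right) = - \frac{195}{379414}$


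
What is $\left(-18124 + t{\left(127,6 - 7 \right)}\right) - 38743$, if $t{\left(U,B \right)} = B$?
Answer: $-56868$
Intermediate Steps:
$\left(-18124 + t{\left(127,6 - 7 \right)}\right) - 38743 = \left(-18124 + \left(6 - 7\right)\right) - 38743 = \left(-18124 - 1\right) - 38743 = -18125 - 38743 = -56868$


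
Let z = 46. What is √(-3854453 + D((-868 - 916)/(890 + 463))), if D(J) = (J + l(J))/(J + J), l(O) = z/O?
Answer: 93*I*√1418355217/1784 ≈ 1963.3*I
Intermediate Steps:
l(O) = 46/O
D(J) = (J + 46/J)/(2*J) (D(J) = (J + 46/J)/(J + J) = (J + 46/J)/((2*J)) = (J + 46/J)*(1/(2*J)) = (J + 46/J)/(2*J))
√(-3854453 + D((-868 - 916)/(890 + 463))) = √(-3854453 + (½ + 23/((-868 - 916)/(890 + 463))²)) = √(-3854453 + (½ + 23/(-1784/1353)²)) = √(-3854453 + (½ + 23*(1830609/3182656))) = √(-3854453 + (½ + 42104007/3182656)) = √(-3854453 + 43695335/3182656) = √(-12267354271833/3182656) = 93*I*√1418355217/1784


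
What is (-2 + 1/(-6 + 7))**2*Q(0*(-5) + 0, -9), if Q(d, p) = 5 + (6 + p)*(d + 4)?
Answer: -7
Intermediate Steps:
Q(d, p) = 5 + (4 + d)*(6 + p) (Q(d, p) = 5 + (6 + p)*(4 + d) = 5 + (4 + d)*(6 + p))
(-2 + 1/(-6 + 7))**2*Q(0*(-5) + 0, -9) = (-2 + 1/(-6 + 7))**2*(29 + 4*(-9) + 6*(0*(-5) + 0) + (0*(-5) + 0)*(-9)) = (-2 + 1/1)**2*(29 - 36 + 6*(0 + 0) + (0 + 0)*(-9)) = (-2 + 1)**2*(29 - 36 + 6*0 + 0*(-9)) = (-1)**2*(29 - 36 + 0 + 0) = 1*(-7) = -7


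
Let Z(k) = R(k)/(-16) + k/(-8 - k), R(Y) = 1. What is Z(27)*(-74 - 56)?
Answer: 6071/56 ≈ 108.41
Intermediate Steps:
Z(k) = -1/16 + k/(-8 - k) (Z(k) = 1/(-16) + k/(-8 - k) = 1*(-1/16) + k/(-8 - k) = -1/16 + k/(-8 - k))
Z(27)*(-74 - 56) = ((-8 - 17*27)/(16*(8 + 27)))*(-74 - 56) = ((1/16)*(-8 - 459)/35)*(-130) = ((1/16)*(1/35)*(-467))*(-130) = -467/560*(-130) = 6071/56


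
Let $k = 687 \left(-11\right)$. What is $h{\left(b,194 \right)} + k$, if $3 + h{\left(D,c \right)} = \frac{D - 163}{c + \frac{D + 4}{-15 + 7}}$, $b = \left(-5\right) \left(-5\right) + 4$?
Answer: $- \frac{11484712}{1519} \approx -7560.7$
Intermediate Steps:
$k = -7557$
$b = 29$ ($b = 25 + 4 = 29$)
$h{\left(D,c \right)} = -3 + \frac{-163 + D}{- \frac{1}{2} + c - \frac{D}{8}}$ ($h{\left(D,c \right)} = -3 + \frac{D - 163}{c + \frac{D + 4}{-15 + 7}} = -3 + \frac{-163 + D}{c + \frac{4 + D}{-8}} = -3 + \frac{-163 + D}{c + \left(4 + D\right) \left(- \frac{1}{8}\right)} = -3 + \frac{-163 + D}{c - \left(\frac{1}{2} + \frac{D}{8}\right)} = -3 + \frac{-163 + D}{- \frac{1}{2} + c - \frac{D}{8}}$)
$h{\left(b,194 \right)} + k = \frac{1292 - 319 + 24 \cdot 194}{4 + 29 - 1552} - 7557 = \frac{1292 - 319 + 4656}{4 + 29 - 1552} - 7557 = \frac{1}{-1519} \cdot 5629 - 7557 = \left(- \frac{1}{1519}\right) 5629 - 7557 = - \frac{5629}{1519} - 7557 = - \frac{11484712}{1519}$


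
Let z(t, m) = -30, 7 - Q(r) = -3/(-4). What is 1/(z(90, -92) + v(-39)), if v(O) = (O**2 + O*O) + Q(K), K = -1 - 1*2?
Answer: 4/12073 ≈ 0.00033132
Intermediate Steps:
K = -3 (K = -1 - 2 = -3)
Q(r) = 25/4 (Q(r) = 7 - (-3)/(-4) = 7 - (-3)*(-1)/4 = 7 - 1*3/4 = 7 - 3/4 = 25/4)
v(O) = 25/4 + 2*O**2 (v(O) = (O**2 + O*O) + 25/4 = (O**2 + O**2) + 25/4 = 2*O**2 + 25/4 = 25/4 + 2*O**2)
1/(z(90, -92) + v(-39)) = 1/(-30 + (25/4 + 2*(-39)**2)) = 1/(-30 + (25/4 + 2*1521)) = 1/(-30 + (25/4 + 3042)) = 1/(-30 + 12193/4) = 1/(12073/4) = 4/12073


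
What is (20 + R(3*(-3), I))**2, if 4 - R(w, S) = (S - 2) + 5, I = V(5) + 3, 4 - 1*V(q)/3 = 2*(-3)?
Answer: 144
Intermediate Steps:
V(q) = 30 (V(q) = 12 - 6*(-3) = 12 - 3*(-6) = 12 + 18 = 30)
I = 33 (I = 30 + 3 = 33)
R(w, S) = 1 - S (R(w, S) = 4 - ((S - 2) + 5) = 4 - ((-2 + S) + 5) = 4 - (3 + S) = 4 + (-3 - S) = 1 - S)
(20 + R(3*(-3), I))**2 = (20 + (1 - 1*33))**2 = (20 + (1 - 33))**2 = (20 - 32)**2 = (-12)**2 = 144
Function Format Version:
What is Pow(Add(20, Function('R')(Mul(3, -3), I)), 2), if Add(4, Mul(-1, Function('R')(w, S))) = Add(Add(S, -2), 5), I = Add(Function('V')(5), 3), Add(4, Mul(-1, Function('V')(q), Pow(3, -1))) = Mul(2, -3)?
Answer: 144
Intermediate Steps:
Function('V')(q) = 30 (Function('V')(q) = Add(12, Mul(-3, Mul(2, -3))) = Add(12, Mul(-3, -6)) = Add(12, 18) = 30)
I = 33 (I = Add(30, 3) = 33)
Function('R')(w, S) = Add(1, Mul(-1, S)) (Function('R')(w, S) = Add(4, Mul(-1, Add(Add(S, -2), 5))) = Add(4, Mul(-1, Add(Add(-2, S), 5))) = Add(4, Mul(-1, Add(3, S))) = Add(4, Add(-3, Mul(-1, S))) = Add(1, Mul(-1, S)))
Pow(Add(20, Function('R')(Mul(3, -3), I)), 2) = Pow(Add(20, Add(1, Mul(-1, 33))), 2) = Pow(Add(20, Add(1, -33)), 2) = Pow(Add(20, -32), 2) = Pow(-12, 2) = 144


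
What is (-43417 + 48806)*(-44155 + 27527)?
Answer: -89608292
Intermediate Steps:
(-43417 + 48806)*(-44155 + 27527) = 5389*(-16628) = -89608292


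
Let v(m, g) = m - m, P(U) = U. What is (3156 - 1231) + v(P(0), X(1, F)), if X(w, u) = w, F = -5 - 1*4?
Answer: 1925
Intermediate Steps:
F = -9 (F = -5 - 4 = -9)
v(m, g) = 0
(3156 - 1231) + v(P(0), X(1, F)) = (3156 - 1231) + 0 = 1925 + 0 = 1925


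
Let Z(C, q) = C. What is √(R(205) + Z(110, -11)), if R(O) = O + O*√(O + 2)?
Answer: √(315 + 615*√23) ≈ 57.135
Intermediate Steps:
R(O) = O + O*√(2 + O)
√(R(205) + Z(110, -11)) = √(205*(1 + √(2 + 205)) + 110) = √(205*(1 + √207) + 110) = √(205*(1 + 3*√23) + 110) = √((205 + 615*√23) + 110) = √(315 + 615*√23)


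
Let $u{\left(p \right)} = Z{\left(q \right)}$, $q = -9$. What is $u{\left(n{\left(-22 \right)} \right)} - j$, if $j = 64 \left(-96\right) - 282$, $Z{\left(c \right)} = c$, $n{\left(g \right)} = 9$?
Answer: $6417$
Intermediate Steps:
$u{\left(p \right)} = -9$
$j = -6426$ ($j = -6144 - 282 = -6426$)
$u{\left(n{\left(-22 \right)} \right)} - j = -9 - -6426 = -9 + 6426 = 6417$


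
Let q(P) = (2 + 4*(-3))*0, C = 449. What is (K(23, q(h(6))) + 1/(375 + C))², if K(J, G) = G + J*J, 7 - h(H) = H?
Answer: 190006194609/678976 ≈ 2.7984e+5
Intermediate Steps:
h(H) = 7 - H
q(P) = 0 (q(P) = (2 - 12)*0 = -10*0 = 0)
K(J, G) = G + J²
(K(23, q(h(6))) + 1/(375 + C))² = ((0 + 23²) + 1/(375 + 449))² = ((0 + 529) + 1/824)² = (529 + 1/824)² = (435897/824)² = 190006194609/678976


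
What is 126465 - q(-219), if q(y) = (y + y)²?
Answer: -65379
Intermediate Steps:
q(y) = 4*y² (q(y) = (2*y)² = 4*y²)
126465 - q(-219) = 126465 - 4*(-219)² = 126465 - 4*47961 = 126465 - 1*191844 = 126465 - 191844 = -65379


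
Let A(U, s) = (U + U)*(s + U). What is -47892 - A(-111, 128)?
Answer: -44118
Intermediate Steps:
A(U, s) = 2*U*(U + s) (A(U, s) = (2*U)*(U + s) = 2*U*(U + s))
-47892 - A(-111, 128) = -47892 - 2*(-111)*(-111 + 128) = -47892 - 2*(-111)*17 = -47892 - 1*(-3774) = -47892 + 3774 = -44118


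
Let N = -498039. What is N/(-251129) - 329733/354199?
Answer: 93599397204/88949640671 ≈ 1.0523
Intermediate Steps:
N/(-251129) - 329733/354199 = -498039/(-251129) - 329733/354199 = -498039*(-1/251129) - 329733*1/354199 = 498039/251129 - 329733/354199 = 93599397204/88949640671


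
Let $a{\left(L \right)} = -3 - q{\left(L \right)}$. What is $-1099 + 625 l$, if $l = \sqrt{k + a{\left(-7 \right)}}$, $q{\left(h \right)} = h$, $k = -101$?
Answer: $-1099 + 625 i \sqrt{97} \approx -1099.0 + 6155.5 i$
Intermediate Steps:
$a{\left(L \right)} = -3 - L$
$l = i \sqrt{97}$ ($l = \sqrt{-101 - -4} = \sqrt{-101 + \left(-3 + 7\right)} = \sqrt{-101 + 4} = \sqrt{-97} = i \sqrt{97} \approx 9.8489 i$)
$-1099 + 625 l = -1099 + 625 i \sqrt{97}$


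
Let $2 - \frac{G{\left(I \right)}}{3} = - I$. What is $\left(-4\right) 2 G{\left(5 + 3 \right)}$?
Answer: $-240$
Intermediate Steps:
$G{\left(I \right)} = 6 + 3 I$ ($G{\left(I \right)} = 6 - 3 \left(- I\right) = 6 + 3 I$)
$\left(-4\right) 2 G{\left(5 + 3 \right)} = \left(-4\right) 2 \left(6 + 3 \left(5 + 3\right)\right) = - 8 \left(6 + 3 \cdot 8\right) = - 8 \left(6 + 24\right) = \left(-8\right) 30 = -240$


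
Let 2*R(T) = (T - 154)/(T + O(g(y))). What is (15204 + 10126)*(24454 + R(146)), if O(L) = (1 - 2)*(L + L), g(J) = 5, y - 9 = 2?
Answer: 619419075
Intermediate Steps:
y = 11 (y = 9 + 2 = 11)
O(L) = -2*L
R(T) = (-154 + T)/(2*(-10 + T)) (R(T) = ((T - 154)/(T - 2*5))/2 = ((-154 + T)/(T - 10))/2 = ((-154 + T)/(-10 + T))/2 = (-154 + T)/(2*(-10 + T)))
(15204 + 10126)*(24454 + R(146)) = (15204 + 10126)*(24454 + (-154 + 146)/(2*(-10 + 146))) = 25330*(24454 + (1/2)*(-8)/136) = 25330*(24454 + (1/2)*(1/136)*(-8)) = 25330*(24454 - 1/34) = 25330*(831435/34) = 619419075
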